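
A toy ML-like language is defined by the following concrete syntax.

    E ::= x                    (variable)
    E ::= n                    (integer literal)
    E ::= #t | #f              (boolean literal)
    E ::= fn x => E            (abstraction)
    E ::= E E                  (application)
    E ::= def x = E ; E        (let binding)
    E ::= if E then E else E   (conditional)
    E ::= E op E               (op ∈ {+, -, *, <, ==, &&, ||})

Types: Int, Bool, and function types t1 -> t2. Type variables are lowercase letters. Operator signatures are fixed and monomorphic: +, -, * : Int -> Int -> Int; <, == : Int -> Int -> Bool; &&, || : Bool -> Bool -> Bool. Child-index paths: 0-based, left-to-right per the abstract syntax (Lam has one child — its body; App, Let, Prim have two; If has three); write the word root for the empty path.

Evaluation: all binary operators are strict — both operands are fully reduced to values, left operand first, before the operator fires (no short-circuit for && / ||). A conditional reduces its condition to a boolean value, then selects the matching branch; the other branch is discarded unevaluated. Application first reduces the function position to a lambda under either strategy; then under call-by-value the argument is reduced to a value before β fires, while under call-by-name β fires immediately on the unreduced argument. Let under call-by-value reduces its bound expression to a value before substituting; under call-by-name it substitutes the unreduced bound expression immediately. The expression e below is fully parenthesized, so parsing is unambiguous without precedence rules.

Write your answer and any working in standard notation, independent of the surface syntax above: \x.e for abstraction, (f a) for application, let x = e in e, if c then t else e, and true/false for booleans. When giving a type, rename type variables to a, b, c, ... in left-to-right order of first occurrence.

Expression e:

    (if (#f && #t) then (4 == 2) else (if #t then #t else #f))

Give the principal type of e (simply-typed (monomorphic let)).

Answer: Bool

Derivation:
  unify Bool ~ Bool
  unify Bool ~ Bool
  unify Bool ~ Bool
  unify Int ~ Int
  unify Int ~ Int
  unify Bool ~ Bool
  unify Bool ~ Bool
  unify Bool ~ Bool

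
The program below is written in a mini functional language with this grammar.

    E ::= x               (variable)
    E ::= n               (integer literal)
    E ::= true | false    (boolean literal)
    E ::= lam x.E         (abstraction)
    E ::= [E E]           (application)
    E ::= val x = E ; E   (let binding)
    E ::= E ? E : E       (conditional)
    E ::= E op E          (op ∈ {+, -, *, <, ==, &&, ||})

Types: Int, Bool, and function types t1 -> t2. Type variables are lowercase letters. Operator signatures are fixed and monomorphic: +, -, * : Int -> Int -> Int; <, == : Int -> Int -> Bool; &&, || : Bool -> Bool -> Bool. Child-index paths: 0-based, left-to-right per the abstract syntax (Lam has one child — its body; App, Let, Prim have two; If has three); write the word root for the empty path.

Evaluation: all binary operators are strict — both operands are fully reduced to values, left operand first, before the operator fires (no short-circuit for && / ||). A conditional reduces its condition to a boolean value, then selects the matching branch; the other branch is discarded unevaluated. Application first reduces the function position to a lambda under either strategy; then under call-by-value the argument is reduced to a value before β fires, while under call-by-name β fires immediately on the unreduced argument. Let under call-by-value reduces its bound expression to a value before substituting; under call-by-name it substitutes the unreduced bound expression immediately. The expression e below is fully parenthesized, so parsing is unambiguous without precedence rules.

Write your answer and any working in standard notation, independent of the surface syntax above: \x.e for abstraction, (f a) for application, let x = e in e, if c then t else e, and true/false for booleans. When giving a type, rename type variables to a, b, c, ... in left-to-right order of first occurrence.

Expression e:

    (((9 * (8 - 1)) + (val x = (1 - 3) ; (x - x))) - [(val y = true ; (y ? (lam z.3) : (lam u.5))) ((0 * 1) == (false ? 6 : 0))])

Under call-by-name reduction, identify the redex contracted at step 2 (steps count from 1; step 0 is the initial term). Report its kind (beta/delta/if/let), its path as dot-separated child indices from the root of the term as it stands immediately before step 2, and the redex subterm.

Answer: delta at 0.0 : (9 * 7)

Working:
step 0: (((9 * (8 - 1)) + (let x = (1 - 3) in (x - x))) - ((let y = true in (if y then (\z.3) else (\u.5))) ((0 * 1) == (if false then 6 else 0))))
step 1: [delta@0.0.1] (((9 * 7) + (let x = (1 - 3) in (x - x))) - ((let y = true in (if y then (\z.3) else (\u.5))) ((0 * 1) == (if false then 6 else 0))))
step 2: [delta@0.0] ((63 + (let x = (1 - 3) in (x - x))) - ((let y = true in (if y then (\z.3) else (\u.5))) ((0 * 1) == (if false then 6 else 0))))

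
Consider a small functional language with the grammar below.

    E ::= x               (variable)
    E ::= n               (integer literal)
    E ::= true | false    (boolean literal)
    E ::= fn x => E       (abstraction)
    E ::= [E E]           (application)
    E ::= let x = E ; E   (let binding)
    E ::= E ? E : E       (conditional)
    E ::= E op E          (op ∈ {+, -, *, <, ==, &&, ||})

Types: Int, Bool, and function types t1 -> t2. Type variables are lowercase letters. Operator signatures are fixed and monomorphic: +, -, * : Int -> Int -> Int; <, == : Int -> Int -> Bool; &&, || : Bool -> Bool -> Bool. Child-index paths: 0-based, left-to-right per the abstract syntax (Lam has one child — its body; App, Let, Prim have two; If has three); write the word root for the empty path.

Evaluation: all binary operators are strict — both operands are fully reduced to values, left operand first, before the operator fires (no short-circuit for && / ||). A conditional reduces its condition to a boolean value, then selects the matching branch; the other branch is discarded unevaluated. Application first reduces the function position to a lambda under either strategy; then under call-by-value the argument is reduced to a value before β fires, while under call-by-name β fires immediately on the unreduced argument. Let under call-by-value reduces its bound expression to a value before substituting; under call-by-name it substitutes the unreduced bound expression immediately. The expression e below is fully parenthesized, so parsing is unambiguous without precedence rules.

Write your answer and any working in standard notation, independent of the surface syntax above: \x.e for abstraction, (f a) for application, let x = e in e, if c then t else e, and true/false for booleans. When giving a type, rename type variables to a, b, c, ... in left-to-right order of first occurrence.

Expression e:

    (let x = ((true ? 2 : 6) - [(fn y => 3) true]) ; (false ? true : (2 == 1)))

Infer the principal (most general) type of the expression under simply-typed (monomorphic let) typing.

Working:
  unify Bool ~ Bool
  unify Int ~ Int
  unify Int ~ Int
\y._ : a -> Int
  unify a -> Int ~ Bool -> b
  unify a ~ Bool
  unify Int ~ b
_ _ : Int
  unify Int ~ Int
let x : Int
  unify Bool ~ Bool
  unify Int ~ Int
  unify Int ~ Int
  unify Bool ~ Bool

Answer: Bool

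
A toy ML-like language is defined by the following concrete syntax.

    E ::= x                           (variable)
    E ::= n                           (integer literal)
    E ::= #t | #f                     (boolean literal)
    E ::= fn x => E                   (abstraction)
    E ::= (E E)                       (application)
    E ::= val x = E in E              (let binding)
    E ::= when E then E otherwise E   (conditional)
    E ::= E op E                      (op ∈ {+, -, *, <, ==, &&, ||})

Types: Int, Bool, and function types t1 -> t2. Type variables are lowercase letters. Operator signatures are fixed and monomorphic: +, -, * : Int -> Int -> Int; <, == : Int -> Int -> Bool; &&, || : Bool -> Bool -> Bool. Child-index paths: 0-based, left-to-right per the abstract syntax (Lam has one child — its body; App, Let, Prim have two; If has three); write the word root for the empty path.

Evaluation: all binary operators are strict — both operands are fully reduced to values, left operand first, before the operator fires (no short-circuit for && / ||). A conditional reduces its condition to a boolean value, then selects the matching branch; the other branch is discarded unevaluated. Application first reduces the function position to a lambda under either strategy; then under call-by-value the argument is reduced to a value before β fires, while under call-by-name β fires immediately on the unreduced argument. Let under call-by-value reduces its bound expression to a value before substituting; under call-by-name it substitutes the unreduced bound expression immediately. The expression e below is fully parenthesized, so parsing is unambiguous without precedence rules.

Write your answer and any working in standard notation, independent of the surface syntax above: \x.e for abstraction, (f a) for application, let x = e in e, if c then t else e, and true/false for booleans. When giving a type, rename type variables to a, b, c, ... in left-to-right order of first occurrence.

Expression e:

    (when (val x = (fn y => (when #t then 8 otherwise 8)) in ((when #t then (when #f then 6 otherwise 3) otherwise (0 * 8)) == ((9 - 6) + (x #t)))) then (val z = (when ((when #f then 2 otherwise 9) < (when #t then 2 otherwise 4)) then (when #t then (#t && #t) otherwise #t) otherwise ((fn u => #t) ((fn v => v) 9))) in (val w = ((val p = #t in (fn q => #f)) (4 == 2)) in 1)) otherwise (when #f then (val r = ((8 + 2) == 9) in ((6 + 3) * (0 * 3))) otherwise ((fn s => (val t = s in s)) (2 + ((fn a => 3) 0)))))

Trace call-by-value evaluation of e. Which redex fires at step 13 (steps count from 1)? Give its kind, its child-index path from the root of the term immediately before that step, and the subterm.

Trace:
step 0: (if (let x = (\y.(if true then 8 else 8)) in ((if true then (if false then 6 else 3) else (0 * 8)) == ((9 - 6) + (x true)))) then (let z = (if ((if false then 2 else 9) < (if true then 2 else 4)) then (if true then (true && true) else true) else ((\u.true) ((\v.v) 9))) in (let w = ((let p = true in (\q.false)) (4 == 2)) in 1)) else (if false then (let r = ((8 + 2) == 9) in ((6 + 3) * (0 * 3))) else ((\s.(let t = s in s)) (2 + ((\a.3) 0)))))
step 1: [let@0] (if ((if true then (if false then 6 else 3) else (0 * 8)) == ((9 - 6) + ((\y.(if true then 8 else 8)) true))) then (let z = (if ((if false then 2 else 9) < (if true then 2 else 4)) then (if true then (true && true) else true) else ((\u.true) ((\v.v) 9))) in (let w = ((let p = true in (\q.false)) (4 == 2)) in 1)) else (if false then (let r = ((8 + 2) == 9) in ((6 + 3) * (0 * 3))) else ((\s.(let t = s in s)) (2 + ((\a.3) 0)))))
step 2: [if@0.0] (if ((if false then 6 else 3) == ((9 - 6) + ((\y.(if true then 8 else 8)) true))) then (let z = (if ((if false then 2 else 9) < (if true then 2 else 4)) then (if true then (true && true) else true) else ((\u.true) ((\v.v) 9))) in (let w = ((let p = true in (\q.false)) (4 == 2)) in 1)) else (if false then (let r = ((8 + 2) == 9) in ((6 + 3) * (0 * 3))) else ((\s.(let t = s in s)) (2 + ((\a.3) 0)))))
step 3: [if@0.0] (if (3 == ((9 - 6) + ((\y.(if true then 8 else 8)) true))) then (let z = (if ((if false then 2 else 9) < (if true then 2 else 4)) then (if true then (true && true) else true) else ((\u.true) ((\v.v) 9))) in (let w = ((let p = true in (\q.false)) (4 == 2)) in 1)) else (if false then (let r = ((8 + 2) == 9) in ((6 + 3) * (0 * 3))) else ((\s.(let t = s in s)) (2 + ((\a.3) 0)))))
step 4: [delta@0.1.0] (if (3 == (3 + ((\y.(if true then 8 else 8)) true))) then (let z = (if ((if false then 2 else 9) < (if true then 2 else 4)) then (if true then (true && true) else true) else ((\u.true) ((\v.v) 9))) in (let w = ((let p = true in (\q.false)) (4 == 2)) in 1)) else (if false then (let r = ((8 + 2) == 9) in ((6 + 3) * (0 * 3))) else ((\s.(let t = s in s)) (2 + ((\a.3) 0)))))
step 5: [beta@0.1.1] (if (3 == (3 + (if true then 8 else 8))) then (let z = (if ((if false then 2 else 9) < (if true then 2 else 4)) then (if true then (true && true) else true) else ((\u.true) ((\v.v) 9))) in (let w = ((let p = true in (\q.false)) (4 == 2)) in 1)) else (if false then (let r = ((8 + 2) == 9) in ((6 + 3) * (0 * 3))) else ((\s.(let t = s in s)) (2 + ((\a.3) 0)))))
step 6: [if@0.1.1] (if (3 == (3 + 8)) then (let z = (if ((if false then 2 else 9) < (if true then 2 else 4)) then (if true then (true && true) else true) else ((\u.true) ((\v.v) 9))) in (let w = ((let p = true in (\q.false)) (4 == 2)) in 1)) else (if false then (let r = ((8 + 2) == 9) in ((6 + 3) * (0 * 3))) else ((\s.(let t = s in s)) (2 + ((\a.3) 0)))))
step 7: [delta@0.1] (if (3 == 11) then (let z = (if ((if false then 2 else 9) < (if true then 2 else 4)) then (if true then (true && true) else true) else ((\u.true) ((\v.v) 9))) in (let w = ((let p = true in (\q.false)) (4 == 2)) in 1)) else (if false then (let r = ((8 + 2) == 9) in ((6 + 3) * (0 * 3))) else ((\s.(let t = s in s)) (2 + ((\a.3) 0)))))
step 8: [delta@0] (if false then (let z = (if ((if false then 2 else 9) < (if true then 2 else 4)) then (if true then (true && true) else true) else ((\u.true) ((\v.v) 9))) in (let w = ((let p = true in (\q.false)) (4 == 2)) in 1)) else (if false then (let r = ((8 + 2) == 9) in ((6 + 3) * (0 * 3))) else ((\s.(let t = s in s)) (2 + ((\a.3) 0)))))
step 9: [if@root] (if false then (let r = ((8 + 2) == 9) in ((6 + 3) * (0 * 3))) else ((\s.(let t = s in s)) (2 + ((\a.3) 0))))
step 10: [if@root] ((\s.(let t = s in s)) (2 + ((\a.3) 0)))
step 11: [beta@1.1] ((\s.(let t = s in s)) (2 + 3))
step 12: [delta@1] ((\s.(let t = s in s)) 5)
step 13: [beta@root] (let t = 5 in 5)

Answer: beta at root : ((\s.(let t = s in s)) 5)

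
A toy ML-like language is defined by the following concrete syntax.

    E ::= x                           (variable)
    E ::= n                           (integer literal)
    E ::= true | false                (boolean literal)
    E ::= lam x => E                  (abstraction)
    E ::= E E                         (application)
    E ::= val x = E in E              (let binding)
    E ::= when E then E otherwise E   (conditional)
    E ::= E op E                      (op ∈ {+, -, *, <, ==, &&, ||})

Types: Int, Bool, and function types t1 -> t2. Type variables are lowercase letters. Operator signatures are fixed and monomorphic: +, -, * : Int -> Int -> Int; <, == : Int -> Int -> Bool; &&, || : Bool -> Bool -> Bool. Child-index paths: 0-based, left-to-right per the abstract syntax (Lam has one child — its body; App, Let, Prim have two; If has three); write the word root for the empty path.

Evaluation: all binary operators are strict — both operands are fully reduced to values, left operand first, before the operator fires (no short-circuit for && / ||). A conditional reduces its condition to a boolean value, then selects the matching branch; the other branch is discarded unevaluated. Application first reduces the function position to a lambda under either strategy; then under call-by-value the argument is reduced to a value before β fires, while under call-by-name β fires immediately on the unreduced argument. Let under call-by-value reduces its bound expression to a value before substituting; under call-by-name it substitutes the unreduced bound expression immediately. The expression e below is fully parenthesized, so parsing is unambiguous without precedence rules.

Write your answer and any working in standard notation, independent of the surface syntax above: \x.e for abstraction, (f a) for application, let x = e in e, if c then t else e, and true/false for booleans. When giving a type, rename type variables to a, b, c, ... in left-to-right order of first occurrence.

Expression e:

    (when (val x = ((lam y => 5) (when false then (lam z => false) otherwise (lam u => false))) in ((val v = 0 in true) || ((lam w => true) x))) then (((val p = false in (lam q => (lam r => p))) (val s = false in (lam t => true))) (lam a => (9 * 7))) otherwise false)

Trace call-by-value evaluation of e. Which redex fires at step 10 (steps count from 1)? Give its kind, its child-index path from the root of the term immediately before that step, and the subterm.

Derivation:
step 0: (if (let x = ((\y.5) (if false then (\z.false) else (\u.false))) in ((let v = 0 in true) || ((\w.true) x))) then (((let p = false in (\q.(\r.p))) (let s = false in (\t.true))) (\a.(9 * 7))) else false)
step 1: [if@0.0.1] (if (let x = ((\y.5) (\u.false)) in ((let v = 0 in true) || ((\w.true) x))) then (((let p = false in (\q.(\r.p))) (let s = false in (\t.true))) (\a.(9 * 7))) else false)
step 2: [beta@0.0] (if (let x = 5 in ((let v = 0 in true) || ((\w.true) x))) then (((let p = false in (\q.(\r.p))) (let s = false in (\t.true))) (\a.(9 * 7))) else false)
step 3: [let@0] (if ((let v = 0 in true) || ((\w.true) 5)) then (((let p = false in (\q.(\r.p))) (let s = false in (\t.true))) (\a.(9 * 7))) else false)
step 4: [let@0.0] (if (true || ((\w.true) 5)) then (((let p = false in (\q.(\r.p))) (let s = false in (\t.true))) (\a.(9 * 7))) else false)
step 5: [beta@0.1] (if (true || true) then (((let p = false in (\q.(\r.p))) (let s = false in (\t.true))) (\a.(9 * 7))) else false)
step 6: [delta@0] (if true then (((let p = false in (\q.(\r.p))) (let s = false in (\t.true))) (\a.(9 * 7))) else false)
step 7: [if@root] (((let p = false in (\q.(\r.p))) (let s = false in (\t.true))) (\a.(9 * 7)))
step 8: [let@0.0] (((\q.(\r.false)) (let s = false in (\t.true))) (\a.(9 * 7)))
step 9: [let@0.1] (((\q.(\r.false)) (\t.true)) (\a.(9 * 7)))
step 10: [beta@0] ((\r.false) (\a.(9 * 7)))

Answer: beta at 0 : ((\q.(\r.false)) (\t.true))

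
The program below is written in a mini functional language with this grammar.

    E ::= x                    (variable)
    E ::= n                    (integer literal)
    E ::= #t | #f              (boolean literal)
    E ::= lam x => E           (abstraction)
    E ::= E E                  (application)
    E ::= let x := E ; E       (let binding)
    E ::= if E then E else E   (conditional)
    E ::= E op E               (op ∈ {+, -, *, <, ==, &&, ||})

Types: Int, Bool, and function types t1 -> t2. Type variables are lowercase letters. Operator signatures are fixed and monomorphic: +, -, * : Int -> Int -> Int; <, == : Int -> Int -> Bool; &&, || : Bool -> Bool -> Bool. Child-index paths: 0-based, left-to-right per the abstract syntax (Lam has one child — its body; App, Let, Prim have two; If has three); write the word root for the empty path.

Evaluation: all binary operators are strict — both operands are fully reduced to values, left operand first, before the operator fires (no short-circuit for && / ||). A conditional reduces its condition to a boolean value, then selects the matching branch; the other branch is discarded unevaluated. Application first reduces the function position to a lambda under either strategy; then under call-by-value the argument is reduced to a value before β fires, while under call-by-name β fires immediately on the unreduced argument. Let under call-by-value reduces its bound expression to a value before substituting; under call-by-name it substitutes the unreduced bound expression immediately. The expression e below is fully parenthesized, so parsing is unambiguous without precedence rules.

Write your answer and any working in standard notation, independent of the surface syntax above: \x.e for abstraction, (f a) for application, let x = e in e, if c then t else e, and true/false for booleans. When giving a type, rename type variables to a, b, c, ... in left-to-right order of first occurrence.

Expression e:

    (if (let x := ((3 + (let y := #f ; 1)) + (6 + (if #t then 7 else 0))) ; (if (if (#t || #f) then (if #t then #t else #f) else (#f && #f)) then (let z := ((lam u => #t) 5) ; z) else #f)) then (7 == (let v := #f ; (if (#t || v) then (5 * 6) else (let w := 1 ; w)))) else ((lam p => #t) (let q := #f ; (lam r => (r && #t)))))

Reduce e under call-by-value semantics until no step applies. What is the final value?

Working:
step 0: (if (let x = ((3 + (let y = false in 1)) + (6 + (if true then 7 else 0))) in (if (if (true || false) then (if true then true else false) else (false && false)) then (let z = ((\u.true) 5) in z) else false)) then (7 == (let v = false in (if (true || v) then (5 * 6) else (let w = 1 in w)))) else ((\p.true) (let q = false in (\r.(r && true)))))
step 1: [let@0.0.0.1] (if (let x = ((3 + 1) + (6 + (if true then 7 else 0))) in (if (if (true || false) then (if true then true else false) else (false && false)) then (let z = ((\u.true) 5) in z) else false)) then (7 == (let v = false in (if (true || v) then (5 * 6) else (let w = 1 in w)))) else ((\p.true) (let q = false in (\r.(r && true)))))
step 2: [delta@0.0.0] (if (let x = (4 + (6 + (if true then 7 else 0))) in (if (if (true || false) then (if true then true else false) else (false && false)) then (let z = ((\u.true) 5) in z) else false)) then (7 == (let v = false in (if (true || v) then (5 * 6) else (let w = 1 in w)))) else ((\p.true) (let q = false in (\r.(r && true)))))
step 3: [if@0.0.1.1] (if (let x = (4 + (6 + 7)) in (if (if (true || false) then (if true then true else false) else (false && false)) then (let z = ((\u.true) 5) in z) else false)) then (7 == (let v = false in (if (true || v) then (5 * 6) else (let w = 1 in w)))) else ((\p.true) (let q = false in (\r.(r && true)))))
step 4: [delta@0.0.1] (if (let x = (4 + 13) in (if (if (true || false) then (if true then true else false) else (false && false)) then (let z = ((\u.true) 5) in z) else false)) then (7 == (let v = false in (if (true || v) then (5 * 6) else (let w = 1 in w)))) else ((\p.true) (let q = false in (\r.(r && true)))))
step 5: [delta@0.0] (if (let x = 17 in (if (if (true || false) then (if true then true else false) else (false && false)) then (let z = ((\u.true) 5) in z) else false)) then (7 == (let v = false in (if (true || v) then (5 * 6) else (let w = 1 in w)))) else ((\p.true) (let q = false in (\r.(r && true)))))
step 6: [let@0] (if (if (if (true || false) then (if true then true else false) else (false && false)) then (let z = ((\u.true) 5) in z) else false) then (7 == (let v = false in (if (true || v) then (5 * 6) else (let w = 1 in w)))) else ((\p.true) (let q = false in (\r.(r && true)))))
step 7: [delta@0.0.0] (if (if (if true then (if true then true else false) else (false && false)) then (let z = ((\u.true) 5) in z) else false) then (7 == (let v = false in (if (true || v) then (5 * 6) else (let w = 1 in w)))) else ((\p.true) (let q = false in (\r.(r && true)))))
step 8: [if@0.0] (if (if (if true then true else false) then (let z = ((\u.true) 5) in z) else false) then (7 == (let v = false in (if (true || v) then (5 * 6) else (let w = 1 in w)))) else ((\p.true) (let q = false in (\r.(r && true)))))
step 9: [if@0.0] (if (if true then (let z = ((\u.true) 5) in z) else false) then (7 == (let v = false in (if (true || v) then (5 * 6) else (let w = 1 in w)))) else ((\p.true) (let q = false in (\r.(r && true)))))
step 10: [if@0] (if (let z = ((\u.true) 5) in z) then (7 == (let v = false in (if (true || v) then (5 * 6) else (let w = 1 in w)))) else ((\p.true) (let q = false in (\r.(r && true)))))
step 11: [beta@0.0] (if (let z = true in z) then (7 == (let v = false in (if (true || v) then (5 * 6) else (let w = 1 in w)))) else ((\p.true) (let q = false in (\r.(r && true)))))
step 12: [let@0] (if true then (7 == (let v = false in (if (true || v) then (5 * 6) else (let w = 1 in w)))) else ((\p.true) (let q = false in (\r.(r && true)))))
step 13: [if@root] (7 == (let v = false in (if (true || v) then (5 * 6) else (let w = 1 in w))))
step 14: [let@1] (7 == (if (true || false) then (5 * 6) else (let w = 1 in w)))
step 15: [delta@1.0] (7 == (if true then (5 * 6) else (let w = 1 in w)))
step 16: [if@1] (7 == (5 * 6))
step 17: [delta@1] (7 == 30)
step 18: [delta@root] false

Answer: false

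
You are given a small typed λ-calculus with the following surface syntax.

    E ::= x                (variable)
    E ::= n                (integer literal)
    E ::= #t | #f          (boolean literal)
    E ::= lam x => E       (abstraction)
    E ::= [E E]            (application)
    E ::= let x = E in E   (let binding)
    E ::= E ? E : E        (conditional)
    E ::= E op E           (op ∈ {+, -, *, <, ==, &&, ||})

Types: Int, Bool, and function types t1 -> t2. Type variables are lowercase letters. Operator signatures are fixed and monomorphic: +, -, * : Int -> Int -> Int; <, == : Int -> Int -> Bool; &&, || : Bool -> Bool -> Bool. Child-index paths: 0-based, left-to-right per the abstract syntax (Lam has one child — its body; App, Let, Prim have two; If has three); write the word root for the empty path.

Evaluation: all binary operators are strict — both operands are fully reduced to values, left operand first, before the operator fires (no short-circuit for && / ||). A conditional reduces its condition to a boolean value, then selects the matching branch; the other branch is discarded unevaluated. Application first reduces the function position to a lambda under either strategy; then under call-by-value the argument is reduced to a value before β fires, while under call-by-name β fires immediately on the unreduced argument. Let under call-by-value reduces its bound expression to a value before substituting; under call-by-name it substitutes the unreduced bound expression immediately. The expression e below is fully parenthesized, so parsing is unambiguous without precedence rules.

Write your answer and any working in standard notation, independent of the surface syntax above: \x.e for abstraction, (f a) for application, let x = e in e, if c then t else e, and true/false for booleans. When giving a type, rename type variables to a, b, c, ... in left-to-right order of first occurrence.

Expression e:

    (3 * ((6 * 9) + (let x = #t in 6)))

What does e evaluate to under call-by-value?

Answer: 180

Working:
step 0: (3 * ((6 * 9) + (let x = true in 6)))
step 1: [delta@1.0] (3 * (54 + (let x = true in 6)))
step 2: [let@1.1] (3 * (54 + 6))
step 3: [delta@1] (3 * 60)
step 4: [delta@root] 180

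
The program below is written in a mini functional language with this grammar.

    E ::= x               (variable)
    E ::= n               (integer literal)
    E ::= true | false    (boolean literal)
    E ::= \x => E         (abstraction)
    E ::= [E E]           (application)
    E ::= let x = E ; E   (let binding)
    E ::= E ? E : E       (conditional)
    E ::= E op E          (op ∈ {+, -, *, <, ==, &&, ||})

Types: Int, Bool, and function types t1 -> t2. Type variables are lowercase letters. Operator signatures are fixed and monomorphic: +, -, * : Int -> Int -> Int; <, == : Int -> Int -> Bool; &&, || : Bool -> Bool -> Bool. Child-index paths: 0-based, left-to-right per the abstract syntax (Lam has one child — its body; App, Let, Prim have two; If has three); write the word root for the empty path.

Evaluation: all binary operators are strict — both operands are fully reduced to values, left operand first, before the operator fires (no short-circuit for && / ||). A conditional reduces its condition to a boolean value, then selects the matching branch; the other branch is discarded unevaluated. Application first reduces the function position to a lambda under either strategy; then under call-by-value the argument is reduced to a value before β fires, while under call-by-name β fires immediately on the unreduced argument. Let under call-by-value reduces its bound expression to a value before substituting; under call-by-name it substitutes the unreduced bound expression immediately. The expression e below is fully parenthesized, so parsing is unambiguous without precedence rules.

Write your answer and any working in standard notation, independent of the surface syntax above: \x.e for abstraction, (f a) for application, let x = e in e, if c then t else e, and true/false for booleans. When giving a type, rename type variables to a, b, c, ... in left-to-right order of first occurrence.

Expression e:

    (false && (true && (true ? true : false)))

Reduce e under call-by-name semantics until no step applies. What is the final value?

Answer: false

Trace:
step 0: (false && (true && (if true then true else false)))
step 1: [if@1.1] (false && (true && true))
step 2: [delta@1] (false && true)
step 3: [delta@root] false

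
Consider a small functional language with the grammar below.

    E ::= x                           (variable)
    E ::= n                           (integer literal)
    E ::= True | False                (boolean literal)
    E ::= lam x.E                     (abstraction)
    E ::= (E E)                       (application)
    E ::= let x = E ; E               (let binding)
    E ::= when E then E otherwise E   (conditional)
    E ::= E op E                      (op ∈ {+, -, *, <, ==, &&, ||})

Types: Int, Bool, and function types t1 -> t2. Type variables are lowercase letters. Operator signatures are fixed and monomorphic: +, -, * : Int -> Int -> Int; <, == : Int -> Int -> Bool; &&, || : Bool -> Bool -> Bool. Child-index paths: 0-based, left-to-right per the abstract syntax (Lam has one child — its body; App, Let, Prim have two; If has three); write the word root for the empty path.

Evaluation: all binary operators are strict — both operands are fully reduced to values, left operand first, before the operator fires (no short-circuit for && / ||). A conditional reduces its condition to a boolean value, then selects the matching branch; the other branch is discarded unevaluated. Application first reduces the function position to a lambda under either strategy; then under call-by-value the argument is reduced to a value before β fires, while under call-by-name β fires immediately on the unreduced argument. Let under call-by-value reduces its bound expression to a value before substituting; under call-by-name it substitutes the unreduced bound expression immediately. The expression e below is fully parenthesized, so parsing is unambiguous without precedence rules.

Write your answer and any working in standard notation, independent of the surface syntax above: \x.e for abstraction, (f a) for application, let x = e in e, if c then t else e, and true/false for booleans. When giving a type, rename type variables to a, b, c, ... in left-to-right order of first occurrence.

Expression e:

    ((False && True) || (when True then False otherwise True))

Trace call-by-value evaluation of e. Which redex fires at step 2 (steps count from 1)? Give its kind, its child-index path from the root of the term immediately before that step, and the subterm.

Answer: if at 1 : (if true then false else true)

Derivation:
step 0: ((false && true) || (if true then false else true))
step 1: [delta@0] (false || (if true then false else true))
step 2: [if@1] (false || false)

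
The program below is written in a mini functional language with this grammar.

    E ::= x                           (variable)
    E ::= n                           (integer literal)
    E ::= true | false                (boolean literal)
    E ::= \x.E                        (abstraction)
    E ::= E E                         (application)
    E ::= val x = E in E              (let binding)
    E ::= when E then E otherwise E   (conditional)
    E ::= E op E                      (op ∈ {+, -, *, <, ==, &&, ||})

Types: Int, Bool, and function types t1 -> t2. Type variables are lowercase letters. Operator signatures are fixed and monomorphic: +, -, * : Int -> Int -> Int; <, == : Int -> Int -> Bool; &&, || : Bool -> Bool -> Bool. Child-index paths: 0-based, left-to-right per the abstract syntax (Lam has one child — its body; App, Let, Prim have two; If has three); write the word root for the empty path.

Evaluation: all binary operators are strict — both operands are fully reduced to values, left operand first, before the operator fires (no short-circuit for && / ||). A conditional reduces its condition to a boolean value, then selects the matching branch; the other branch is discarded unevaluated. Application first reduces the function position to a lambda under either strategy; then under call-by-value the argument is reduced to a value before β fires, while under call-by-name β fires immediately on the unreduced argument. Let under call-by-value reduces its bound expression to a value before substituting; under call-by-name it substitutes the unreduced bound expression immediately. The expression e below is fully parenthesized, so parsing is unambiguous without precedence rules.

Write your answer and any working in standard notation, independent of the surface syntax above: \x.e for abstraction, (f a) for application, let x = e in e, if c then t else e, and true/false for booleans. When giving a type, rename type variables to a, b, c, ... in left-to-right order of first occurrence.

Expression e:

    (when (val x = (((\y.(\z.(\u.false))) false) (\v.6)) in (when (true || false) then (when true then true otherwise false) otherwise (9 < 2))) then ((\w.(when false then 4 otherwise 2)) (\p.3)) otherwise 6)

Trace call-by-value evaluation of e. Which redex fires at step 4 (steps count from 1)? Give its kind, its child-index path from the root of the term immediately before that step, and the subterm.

Answer: delta at 0.0 : (true || false)

Working:
step 0: (if (let x = (((\y.(\z.(\u.false))) false) (\v.6)) in (if (true || false) then (if true then true else false) else (9 < 2))) then ((\w.(if false then 4 else 2)) (\p.3)) else 6)
step 1: [beta@0.0.0] (if (let x = ((\z.(\u.false)) (\v.6)) in (if (true || false) then (if true then true else false) else (9 < 2))) then ((\w.(if false then 4 else 2)) (\p.3)) else 6)
step 2: [beta@0.0] (if (let x = (\u.false) in (if (true || false) then (if true then true else false) else (9 < 2))) then ((\w.(if false then 4 else 2)) (\p.3)) else 6)
step 3: [let@0] (if (if (true || false) then (if true then true else false) else (9 < 2)) then ((\w.(if false then 4 else 2)) (\p.3)) else 6)
step 4: [delta@0.0] (if (if true then (if true then true else false) else (9 < 2)) then ((\w.(if false then 4 else 2)) (\p.3)) else 6)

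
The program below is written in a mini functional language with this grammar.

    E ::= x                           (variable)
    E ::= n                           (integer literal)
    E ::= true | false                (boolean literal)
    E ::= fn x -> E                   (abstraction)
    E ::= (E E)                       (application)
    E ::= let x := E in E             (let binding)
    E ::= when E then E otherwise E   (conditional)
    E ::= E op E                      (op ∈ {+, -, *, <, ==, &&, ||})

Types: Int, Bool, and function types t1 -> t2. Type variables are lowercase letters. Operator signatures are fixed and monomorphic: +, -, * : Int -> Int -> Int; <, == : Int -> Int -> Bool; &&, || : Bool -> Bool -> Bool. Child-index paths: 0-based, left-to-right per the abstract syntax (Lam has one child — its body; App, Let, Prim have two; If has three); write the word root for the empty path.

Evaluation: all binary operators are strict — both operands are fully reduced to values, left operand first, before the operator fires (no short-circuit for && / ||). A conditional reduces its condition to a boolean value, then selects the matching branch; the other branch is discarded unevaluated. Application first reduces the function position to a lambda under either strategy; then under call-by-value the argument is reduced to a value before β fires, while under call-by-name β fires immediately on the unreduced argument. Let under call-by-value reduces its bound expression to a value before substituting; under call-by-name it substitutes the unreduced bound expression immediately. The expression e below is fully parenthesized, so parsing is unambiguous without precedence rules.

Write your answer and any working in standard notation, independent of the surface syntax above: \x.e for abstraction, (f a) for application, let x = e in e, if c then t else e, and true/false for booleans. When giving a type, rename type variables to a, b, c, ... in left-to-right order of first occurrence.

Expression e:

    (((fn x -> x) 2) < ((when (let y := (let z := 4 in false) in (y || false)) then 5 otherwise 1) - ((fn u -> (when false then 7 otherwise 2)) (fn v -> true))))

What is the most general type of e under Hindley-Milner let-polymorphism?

Answer: Bool

Derivation:
x : a
\x._ : a -> a
  unify a -> a ~ Int -> b
  unify a ~ Int
  unify Int ~ b
_ _ : Int
  unify Int ~ Int
let z : Int
let y : Bool
y : Bool
  unify Bool ~ Bool
  unify Bool ~ Bool
  unify Bool ~ Bool
  unify Int ~ Int
  unify Int ~ Int
  unify Bool ~ Bool
  unify Int ~ Int
\u._ : c -> Int
\v._ : d -> Bool
  unify c -> Int ~ (d -> Bool) -> e
  unify c ~ d -> Bool
  unify Int ~ e
_ _ : Int
  unify Int ~ Int
  unify Int ~ Int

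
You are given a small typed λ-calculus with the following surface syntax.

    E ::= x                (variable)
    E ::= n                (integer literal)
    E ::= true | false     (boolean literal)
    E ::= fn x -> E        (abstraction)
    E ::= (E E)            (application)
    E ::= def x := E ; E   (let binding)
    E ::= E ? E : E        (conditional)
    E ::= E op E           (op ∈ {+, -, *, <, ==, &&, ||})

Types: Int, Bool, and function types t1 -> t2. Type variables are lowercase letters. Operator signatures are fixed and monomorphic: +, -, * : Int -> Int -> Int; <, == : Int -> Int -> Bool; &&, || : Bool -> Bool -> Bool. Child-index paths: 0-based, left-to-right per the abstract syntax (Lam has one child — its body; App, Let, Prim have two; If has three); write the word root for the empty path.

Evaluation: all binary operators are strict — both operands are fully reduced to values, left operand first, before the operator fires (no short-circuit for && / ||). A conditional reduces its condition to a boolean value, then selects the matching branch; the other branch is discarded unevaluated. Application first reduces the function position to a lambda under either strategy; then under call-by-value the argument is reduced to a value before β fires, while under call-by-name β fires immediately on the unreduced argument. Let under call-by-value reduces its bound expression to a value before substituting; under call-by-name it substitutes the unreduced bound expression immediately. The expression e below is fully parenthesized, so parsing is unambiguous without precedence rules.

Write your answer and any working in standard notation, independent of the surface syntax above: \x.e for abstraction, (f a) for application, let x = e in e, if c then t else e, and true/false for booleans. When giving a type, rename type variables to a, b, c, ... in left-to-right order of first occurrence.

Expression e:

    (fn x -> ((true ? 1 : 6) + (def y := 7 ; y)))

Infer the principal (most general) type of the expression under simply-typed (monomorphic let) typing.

Answer: a -> Int

Working:
  unify Bool ~ Bool
  unify Int ~ Int
  unify Int ~ Int
let y : Int
y : Int
  unify Int ~ Int
\x._ : a -> Int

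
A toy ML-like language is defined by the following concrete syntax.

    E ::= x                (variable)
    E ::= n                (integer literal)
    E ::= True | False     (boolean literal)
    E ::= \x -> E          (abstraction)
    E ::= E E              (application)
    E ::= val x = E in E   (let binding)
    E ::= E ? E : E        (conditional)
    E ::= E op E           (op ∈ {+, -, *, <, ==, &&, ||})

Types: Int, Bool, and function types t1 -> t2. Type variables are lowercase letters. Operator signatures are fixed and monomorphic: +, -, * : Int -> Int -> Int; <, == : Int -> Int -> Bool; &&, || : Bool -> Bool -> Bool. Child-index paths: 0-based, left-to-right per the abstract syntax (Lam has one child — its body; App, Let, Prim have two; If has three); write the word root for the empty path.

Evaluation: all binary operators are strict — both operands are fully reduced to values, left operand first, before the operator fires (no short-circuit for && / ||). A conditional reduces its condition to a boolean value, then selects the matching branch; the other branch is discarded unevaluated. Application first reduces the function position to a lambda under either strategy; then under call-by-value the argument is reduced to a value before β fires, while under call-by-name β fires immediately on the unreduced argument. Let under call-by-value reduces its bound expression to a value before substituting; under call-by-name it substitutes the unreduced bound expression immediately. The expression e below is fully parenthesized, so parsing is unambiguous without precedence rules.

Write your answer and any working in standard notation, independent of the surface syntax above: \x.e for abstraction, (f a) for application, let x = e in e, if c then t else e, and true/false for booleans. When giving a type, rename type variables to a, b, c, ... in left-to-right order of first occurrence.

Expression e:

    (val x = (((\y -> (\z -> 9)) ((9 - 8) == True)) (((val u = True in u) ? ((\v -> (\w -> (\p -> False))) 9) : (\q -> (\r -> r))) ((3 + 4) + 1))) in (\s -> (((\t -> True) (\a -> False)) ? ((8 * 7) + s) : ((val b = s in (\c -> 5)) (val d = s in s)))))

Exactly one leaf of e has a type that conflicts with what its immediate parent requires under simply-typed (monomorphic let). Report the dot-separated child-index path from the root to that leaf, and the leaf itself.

Answer: 0.0.1.1 : true

Derivation:
\z._ : b -> Int
\y._ : a -> b -> Int
  unify Int ~ Int
  unify Int ~ Int
  unify Int ~ Int
  unify Bool ~ Int
  FAIL: mismatch Bool ~ Int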